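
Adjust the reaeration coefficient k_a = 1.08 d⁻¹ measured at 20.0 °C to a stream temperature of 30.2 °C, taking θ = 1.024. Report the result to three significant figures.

k_a(T₂) = k_a(T₁) · θ^(T₂−T₁) = 1.08 × 1.024^(30.2−20.0)
= 1.08 × 1.024^10.2 = 1.08 × 1.274 = 1.376 d⁻¹.

k_a ≈ 1.38 d⁻¹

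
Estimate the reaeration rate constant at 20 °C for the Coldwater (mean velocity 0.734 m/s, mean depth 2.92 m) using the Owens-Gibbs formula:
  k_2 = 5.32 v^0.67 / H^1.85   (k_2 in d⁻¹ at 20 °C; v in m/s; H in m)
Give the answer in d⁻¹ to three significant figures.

k_2 ≈ 0.596 d⁻¹

k_2 = 5.32 × 0.734^0.67 / 2.92^1.85 = 5.32 × 0.8129 / 7.260 = 0.5956 d⁻¹.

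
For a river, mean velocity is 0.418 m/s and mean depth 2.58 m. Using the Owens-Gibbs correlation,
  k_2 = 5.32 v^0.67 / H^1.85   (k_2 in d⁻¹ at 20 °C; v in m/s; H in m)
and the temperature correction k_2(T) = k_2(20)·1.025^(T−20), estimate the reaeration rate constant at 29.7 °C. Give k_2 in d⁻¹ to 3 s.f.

k_2(20) = 5.32 × 0.418^0.67 / 2.58^1.85 = 5.32 × 0.5574 / 5.774 = 0.5136 d⁻¹.
k_2(29.7) = 0.5136 × 1.025^(29.7−20) = 0.5136 × 1.271 = 0.6526 d⁻¹.

k_2 ≈ 0.653 d⁻¹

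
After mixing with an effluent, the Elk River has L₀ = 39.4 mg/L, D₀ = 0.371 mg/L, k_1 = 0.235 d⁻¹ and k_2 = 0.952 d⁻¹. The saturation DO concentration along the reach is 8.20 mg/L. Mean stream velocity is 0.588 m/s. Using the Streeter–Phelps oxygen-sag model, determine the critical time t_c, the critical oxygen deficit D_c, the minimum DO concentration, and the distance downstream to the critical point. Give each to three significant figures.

At the critical point dD/dt = 0, so k_1 L₀ e^(−k_1 t) = k_2 D. Substituting D(t) from the Streeter–Phelps equation and solving for t gives
t_c = ln[(k_2/k_1)(1 − D₀(k_2−k_1)/(k_1 L₀))] / (k_2−k_1).
Here k_2−k_1 = 0.7170 d⁻¹ and 1 − D₀(k_2−k_1)/(k_1 L₀) = 1 − 0.371×0.7170/(0.235×39.4) = 0.9713, so
t_c = ln(4.051 × 0.9713) / 0.7170 = 1.370 / 0.7170 = 1.911 d.
L(t_c) = L₀ e^(−k_1 t_c) = 39.4 × 0.6383 = 25.15 mg/L, and at the critical point k_2 D_c = k_1 L, so D_c = (0.235/0.952) × 25.15 = 6.208 mg/L.
Minimum DO = C_s − D_c = 8.20 − 6.208 = 1.992 mg/L.
x_c = v t_c = 0.588 m/s × 1.911 d × 86400 s/d = 97060 m ≈ 97.1 km.

t_c ≈ 1.91 d; D_c ≈ 6.21 mg/L; min DO ≈ 1.99 mg/L; x_c ≈ 97.1 km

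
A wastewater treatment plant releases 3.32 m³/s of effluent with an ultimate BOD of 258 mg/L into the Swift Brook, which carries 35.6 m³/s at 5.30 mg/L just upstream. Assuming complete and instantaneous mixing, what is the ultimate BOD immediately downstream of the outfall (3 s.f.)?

26.9 mg/L

Flow-weighted mixing: C = (Q_r C_r + Q_w C_w)/(Q_r + Q_w)
= (35.6×5.30 + 3.32×258)/(35.6 + 3.32) = 1045/38.92 = 26.86 mg/L.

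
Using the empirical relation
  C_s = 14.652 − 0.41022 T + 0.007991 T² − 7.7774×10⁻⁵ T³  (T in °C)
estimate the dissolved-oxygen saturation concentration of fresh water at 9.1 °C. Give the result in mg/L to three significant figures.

C_s = 14.652 − 0.41022×9.1 + 0.007991×9.1² − 7.7774×10⁻⁵×9.1³ = 11.52 mg/L.

C_s ≈ 11.5 mg/L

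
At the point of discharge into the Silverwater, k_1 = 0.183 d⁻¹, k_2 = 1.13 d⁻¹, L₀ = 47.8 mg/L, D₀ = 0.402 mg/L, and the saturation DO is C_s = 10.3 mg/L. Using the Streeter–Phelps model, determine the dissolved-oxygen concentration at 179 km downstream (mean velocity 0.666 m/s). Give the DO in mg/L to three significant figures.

Travel time t = x/v = 179 km / (0.666 m/s) = 179000 m / 0.666 m/s = 268800 s = 3.111 d.
k_1 L₀/(k_2−k_1) = 0.183×47.8/(1.13−0.183) = 8.747/0.9470 = 9.237 mg/L.
e^(−k_1 t) = e^(−0.183×3.111) = 0.5659; e^(−k_2 t) = e^(−1.13×3.111) = 0.02974.
D = 9.237 × (0.5659 − 0.02974) + 0.402 × 0.02974 = 4.953 + 0.01196 = 4.965 mg/L.
DO = C_s − D = 10.3 − 4.965 = 5.335 mg/L.

DO ≈ 5.34 mg/L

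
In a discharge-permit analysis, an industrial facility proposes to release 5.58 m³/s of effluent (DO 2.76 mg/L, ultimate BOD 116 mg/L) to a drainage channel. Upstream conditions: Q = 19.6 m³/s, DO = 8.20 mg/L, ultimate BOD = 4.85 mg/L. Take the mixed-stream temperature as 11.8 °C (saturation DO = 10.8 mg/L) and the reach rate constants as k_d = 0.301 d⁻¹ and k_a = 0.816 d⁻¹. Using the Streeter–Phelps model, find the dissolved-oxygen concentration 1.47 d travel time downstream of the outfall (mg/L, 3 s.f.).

DO ≈ 3.78 mg/L

Mixed DO = (19.6×8.20 + 5.58×2.76)/(19.6+5.58) = 176.1/25.18 = 6.994 mg/L.
Mixed L₀ = (19.6×4.85 + 5.58×116)/(25.18) = 742.3/25.18 = 29.48 mg/L.
Initial deficit D₀ = C_s − DO₀ = 10.8 − 6.994 = 3.806 mg/L.
D(1.47) = [0.301×29.48/(0.816−0.301)](e^(−0.301×1.47) − e^(−0.816×1.47)) + 3.806 e^(−0.816×1.47)
= 17.23 × (0.6424 − 0.3013) + 3.806 × 0.3013 = 7.024 mg/L.
DO = 10.8 − 7.024 = 3.776 mg/L.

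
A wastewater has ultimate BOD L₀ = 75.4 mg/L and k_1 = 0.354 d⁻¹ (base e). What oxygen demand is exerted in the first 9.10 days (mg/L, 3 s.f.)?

y_t = L₀(1 − e^(−k_1 t)) = 75.4 × (1 − e^(−0.354×9.10))
= 75.4 × (1 − 0.03990) = 75.4 × 0.9601 = 72.39 mg/L.

y ≈ 72.4 mg/L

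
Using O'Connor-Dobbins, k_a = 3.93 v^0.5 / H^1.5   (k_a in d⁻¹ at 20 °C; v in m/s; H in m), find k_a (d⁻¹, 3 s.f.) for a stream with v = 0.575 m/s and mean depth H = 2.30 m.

k_a ≈ 0.854 d⁻¹

k_a = 3.93 × 0.575^0.5 / 2.30^1.5 = 3.93 × 0.7583 / 3.488 = 0.8543 d⁻¹.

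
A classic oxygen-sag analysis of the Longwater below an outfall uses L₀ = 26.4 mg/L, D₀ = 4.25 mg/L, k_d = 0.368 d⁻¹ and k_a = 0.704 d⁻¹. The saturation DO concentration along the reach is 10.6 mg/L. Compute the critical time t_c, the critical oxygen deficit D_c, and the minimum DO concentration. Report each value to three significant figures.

t_c ≈ 1.46 d; D_c ≈ 8.07 mg/L; min DO ≈ 2.53 mg/L

t_c = [1/(k_a−k_d)] ln[(k_a/k_d)(1 − D₀(k_a−k_d)/(k_d L₀))]
= [1/(0.704−0.368)] ln[(0.704/0.368)(1 − 4.25×0.3360/(0.368×26.4))]
= (1/0.3360) ln[1.913 × 0.8530] = 2.976 × ln(1.632) = 2.976 × 0.4897 = 1.457 d.
D_c = (k_d/k_a) L₀ e^(−k_d t_c) = (0.368/0.704) × 26.4 × e^(−0.368×1.457) = 0.5227 × 26.4 × 0.5849 = 8.071 mg/L.
Minimum DO = C_s − D_c = 10.6 − 8.071 = 2.529 mg/L.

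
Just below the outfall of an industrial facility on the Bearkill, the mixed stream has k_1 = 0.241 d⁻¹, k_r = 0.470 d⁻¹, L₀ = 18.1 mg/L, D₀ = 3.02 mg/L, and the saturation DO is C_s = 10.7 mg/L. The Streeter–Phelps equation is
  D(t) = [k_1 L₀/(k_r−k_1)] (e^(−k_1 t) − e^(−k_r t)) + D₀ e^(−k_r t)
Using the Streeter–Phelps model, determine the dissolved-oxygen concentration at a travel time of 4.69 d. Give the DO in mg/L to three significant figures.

k_1 L₀/(k_r−k_1) = 0.241×18.1/(0.470−0.241) = 4.362/0.2290 = 19.05 mg/L.
e^(−k_1 t) = e^(−0.241×4.690) = 0.3229; e^(−k_r t) = e^(−0.470×4.690) = 0.1103.
D = 19.05 × (0.3229 − 0.1103) + 3.02 × 0.1103 = 4.050 + 0.3332 = 4.383 mg/L.
DO = C_s − D = 10.7 − 4.383 = 6.317 mg/L.

DO ≈ 6.32 mg/L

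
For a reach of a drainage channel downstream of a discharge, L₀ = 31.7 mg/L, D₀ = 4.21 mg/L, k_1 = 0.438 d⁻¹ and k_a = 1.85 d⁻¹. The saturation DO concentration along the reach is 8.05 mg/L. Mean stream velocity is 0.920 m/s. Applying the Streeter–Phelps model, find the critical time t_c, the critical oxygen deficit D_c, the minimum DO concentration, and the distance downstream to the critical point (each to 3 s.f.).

t_c ≈ 0.625 d; D_c ≈ 5.71 mg/L; min DO ≈ 2.34 mg/L; x_c ≈ 49.6 km

At the critical point dD/dt = 0, so k_1 L₀ e^(−k_1 t) = k_a D. Substituting D(t) from the Streeter–Phelps equation and solving for t gives
t_c = ln[(k_a/k_1)(1 − D₀(k_a−k_1)/(k_1 L₀))] / (k_a−k_1).
Here k_a−k_1 = 1.412 d⁻¹ and 1 − D₀(k_a−k_1)/(k_1 L₀) = 1 − 4.21×1.412/(0.438×31.7) = 0.5719, so
t_c = ln(4.224 × 0.5719) / 1.412 = 0.8819 / 1.412 = 0.6246 d.
L(t_c) = L₀ e^(−k_1 t_c) = 31.7 × 0.7607 = 24.11 mg/L, and at the critical point k_a D_c = k_1 L, so D_c = (0.438/1.85) × 24.11 = 5.709 mg/L.
Minimum DO = C_s − D_c = 8.05 − 5.709 = 2.341 mg/L.
x_c = v t_c = 0.920 m/s × 0.6246 d × 86400 s/d = 49640 m ≈ 49.6 km.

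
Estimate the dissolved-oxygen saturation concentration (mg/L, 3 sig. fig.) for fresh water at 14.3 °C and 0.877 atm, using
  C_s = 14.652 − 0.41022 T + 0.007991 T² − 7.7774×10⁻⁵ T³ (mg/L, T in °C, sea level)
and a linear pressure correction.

C_s ≈ 8.94 mg/L

At sea level: C_s = 14.652 − 0.41022×14.3 + 0.007991×14.3² − 7.7774×10⁻⁵×14.3³ = 10.19 mg/L.
Pressure correction: C_s' = 10.19 × 0.877 = 8.939 mg/L.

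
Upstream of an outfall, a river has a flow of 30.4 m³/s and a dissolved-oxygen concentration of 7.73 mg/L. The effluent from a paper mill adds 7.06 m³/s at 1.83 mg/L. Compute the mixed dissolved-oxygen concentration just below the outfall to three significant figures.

6.62 mg/L

Flow-weighted mixing: C = (Q_r C_r + Q_w C_w)/(Q_r + Q_w)
= (30.4×7.73 + 7.06×1.83)/(30.4 + 7.06) = 247.9/37.46 = 6.618 mg/L.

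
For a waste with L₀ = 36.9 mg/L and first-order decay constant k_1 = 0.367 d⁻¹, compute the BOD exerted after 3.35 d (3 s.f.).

y_t = L₀(1 − e^(−k_1 t)) = 36.9 × (1 − e^(−0.367×3.35))
= 36.9 × (1 − 0.2925) = 36.9 × 0.7075 = 26.11 mg/L.

y ≈ 26.1 mg/L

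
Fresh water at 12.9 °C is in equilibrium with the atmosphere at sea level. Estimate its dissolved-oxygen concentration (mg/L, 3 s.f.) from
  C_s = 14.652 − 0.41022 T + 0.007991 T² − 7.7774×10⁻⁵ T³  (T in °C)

C_s ≈ 10.5 mg/L

C_s = 14.652 − 0.41022×12.9 + 0.007991×12.9² − 7.7774×10⁻⁵×12.9³ = 10.52 mg/L.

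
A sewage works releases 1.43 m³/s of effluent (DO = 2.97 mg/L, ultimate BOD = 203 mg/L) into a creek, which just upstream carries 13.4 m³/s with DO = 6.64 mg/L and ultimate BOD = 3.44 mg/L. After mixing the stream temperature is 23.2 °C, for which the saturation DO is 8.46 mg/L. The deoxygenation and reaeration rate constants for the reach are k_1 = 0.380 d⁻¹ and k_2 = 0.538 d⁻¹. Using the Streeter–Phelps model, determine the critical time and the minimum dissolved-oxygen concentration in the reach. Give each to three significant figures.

Mixed DO = (13.4×6.64 + 1.43×2.97)/(13.4+1.43) = 93.22/14.83 = 6.286 mg/L.
Mixed L₀ = (13.4×3.44 + 1.43×203)/(14.83) = 336.4/14.83 = 22.68 mg/L.
Initial deficit D₀ = C_s − DO₀ = 8.46 − 6.286 = 2.174 mg/L.
t_c = (1/0.1580) ln[(0.538/0.380)(1 − 2.174×0.1580/(0.380×22.68))] = 6.329 × ln(1.359) = 1.943 d.
D_c = (0.380/0.538) × 22.68 × e^(−0.380×1.943) = 0.7063 × 22.68 × 0.4779 = 7.656 mg/L.
Minimum DO = 8.46 − 7.656 = 0.8038 mg/L.

t_c ≈ 1.94 d; minimum DO ≈ 0.804 mg/L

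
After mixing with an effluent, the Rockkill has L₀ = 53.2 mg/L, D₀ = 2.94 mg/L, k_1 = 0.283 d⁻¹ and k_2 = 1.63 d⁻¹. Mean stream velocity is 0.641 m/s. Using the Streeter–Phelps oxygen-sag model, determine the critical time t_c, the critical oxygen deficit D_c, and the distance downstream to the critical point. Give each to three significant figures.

With k_2/k_1 = 5.760 and 1 − D₀(k_2−k_1)/(k_1 L₀) = 0.7370,
t_c = ln(5.760 × 0.7370) / (1.63 − 0.283) = ln(4.245) / 1.347 = 1.446/1.347 = 1.073 d.
D_c = (k_1/k_2) L₀ e^(−k_1 t_c) = (0.283/1.63) × 53.2 × e^(−0.283×1.073) = 0.1736 × 53.2 × 0.7381 = 6.817 mg/L.
x_c = v t_c = 0.641 m/s × 1.073 d × 86400 s/d = 59440 m ≈ 59.4 km.

t_c ≈ 1.07 d; D_c ≈ 6.82 mg/L; x_c ≈ 59.4 km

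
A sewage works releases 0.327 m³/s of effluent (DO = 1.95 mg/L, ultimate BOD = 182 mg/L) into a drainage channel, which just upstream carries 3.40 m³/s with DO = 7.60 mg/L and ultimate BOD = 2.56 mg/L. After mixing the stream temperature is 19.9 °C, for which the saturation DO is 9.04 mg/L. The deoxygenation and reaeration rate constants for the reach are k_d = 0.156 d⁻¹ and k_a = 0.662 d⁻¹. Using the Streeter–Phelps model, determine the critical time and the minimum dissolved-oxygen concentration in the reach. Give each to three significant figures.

t_c ≈ 2.03 d; minimum DO ≈ 5.90 mg/L

Mixed DO = (3.40×7.60 + 0.327×1.95)/(3.40+0.327) = 26.48/3.727 = 7.104 mg/L.
Mixed L₀ = (3.40×2.56 + 0.327×182)/(3.727) = 68.22/3.727 = 18.30 mg/L.
Initial deficit D₀ = C_s − DO₀ = 9.04 − 7.104 = 1.936 mg/L.
t_c = (1/0.5060) ln[(0.662/0.156)(1 − 1.936×0.5060/(0.156×18.30))] = 1.976 × ln(2.788) = 2.026 d.
D_c = (0.156/0.662) × 18.30 × e^(−0.156×2.026) = 0.2356 × 18.30 × 0.7290 = 3.144 mg/L.
Minimum DO = 9.04 − 3.144 = 5.896 mg/L.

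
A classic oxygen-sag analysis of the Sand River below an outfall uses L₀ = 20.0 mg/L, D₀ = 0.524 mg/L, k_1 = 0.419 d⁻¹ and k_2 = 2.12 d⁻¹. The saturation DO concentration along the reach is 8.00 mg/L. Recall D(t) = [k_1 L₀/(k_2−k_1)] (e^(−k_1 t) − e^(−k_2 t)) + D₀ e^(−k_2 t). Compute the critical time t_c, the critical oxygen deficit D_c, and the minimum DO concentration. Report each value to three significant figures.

t_c ≈ 0.887 d; D_c ≈ 2.73 mg/L; min DO ≈ 5.27 mg/L

At the critical point dD/dt = 0, so k_1 L₀ e^(−k_1 t) = k_2 D. Substituting D(t) from the Streeter–Phelps equation and solving for t gives
t_c = ln[(k_2/k_1)(1 − D₀(k_2−k_1)/(k_1 L₀))] / (k_2−k_1).
Here k_2−k_1 = 1.701 d⁻¹ and 1 − D₀(k_2−k_1)/(k_1 L₀) = 1 − 0.524×1.701/(0.419×20.0) = 0.8936, so
t_c = ln(5.060 × 0.8936) / 1.701 = 1.509 / 1.701 = 0.8870 d.
D_c = (k_1/k_2) L₀ e^(−k_1 t_c) = (0.419/2.12) × 20.0 × e^(−0.419×0.8870) = 0.1976 × 20.0 × 0.6896 = 2.726 mg/L.
Minimum DO = C_s − D_c = 8.00 − 2.726 = 5.274 mg/L.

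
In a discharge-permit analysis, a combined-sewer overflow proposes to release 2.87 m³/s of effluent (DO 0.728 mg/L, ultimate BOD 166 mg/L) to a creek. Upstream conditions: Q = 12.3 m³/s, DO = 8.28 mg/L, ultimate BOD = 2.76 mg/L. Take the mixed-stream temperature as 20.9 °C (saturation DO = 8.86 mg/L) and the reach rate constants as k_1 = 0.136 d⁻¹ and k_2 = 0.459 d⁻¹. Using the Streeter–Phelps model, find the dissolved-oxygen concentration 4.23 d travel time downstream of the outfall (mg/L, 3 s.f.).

DO ≈ 2.64 mg/L

Mixed DO = (12.3×8.28 + 2.87×0.728)/(12.3+2.87) = 103.9/15.17 = 6.851 mg/L.
Mixed L₀ = (12.3×2.76 + 2.87×166)/(15.17) = 510.4/15.17 = 33.64 mg/L.
Initial deficit D₀ = C_s − DO₀ = 8.86 − 6.851 = 2.009 mg/L.
D(4.23) = [0.136×33.64/(0.459−0.136)](e^(−0.136×4.23) − e^(−0.459×4.23)) + 2.009 e^(−0.459×4.23)
= 14.17 × (0.5625 − 0.1435) + 2.009 × 0.1435 = 6.225 mg/L.
DO = 8.86 − 6.225 = 2.635 mg/L.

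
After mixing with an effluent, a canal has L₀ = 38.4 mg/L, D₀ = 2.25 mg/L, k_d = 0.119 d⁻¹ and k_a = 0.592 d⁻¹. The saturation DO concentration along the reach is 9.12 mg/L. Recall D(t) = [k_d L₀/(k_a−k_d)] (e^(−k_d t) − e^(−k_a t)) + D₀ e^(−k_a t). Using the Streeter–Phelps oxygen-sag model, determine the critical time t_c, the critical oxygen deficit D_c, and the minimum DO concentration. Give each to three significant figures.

t_c ≈ 2.83 d; D_c ≈ 5.51 mg/L; min DO ≈ 3.61 mg/L

With k_a/k_d = 4.975 and 1 − D₀(k_a−k_d)/(k_d L₀) = 0.7671,
t_c = ln(4.975 × 0.7671) / (0.592 − 0.119) = ln(3.816) / 0.4730 = 1.339/0.4730 = 2.831 d.
D_c = (k_d/k_a) L₀ e^(−k_d t_c) = (0.119/0.592) × 38.4 × e^(−0.119×2.831) = 0.2010 × 38.4 × 0.7140 = 5.511 mg/L.
Minimum DO = C_s − D_c = 9.12 − 5.511 = 3.609 mg/L.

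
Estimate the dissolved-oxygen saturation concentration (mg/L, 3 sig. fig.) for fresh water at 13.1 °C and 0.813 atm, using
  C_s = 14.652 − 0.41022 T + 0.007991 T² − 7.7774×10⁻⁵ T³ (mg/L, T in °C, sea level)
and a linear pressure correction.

At sea level: C_s = 14.652 − 0.41022×13.1 + 0.007991×13.1² − 7.7774×10⁻⁵×13.1³ = 10.47 mg/L.
Pressure correction: C_s' = 10.47 × 0.813 = 8.516 mg/L.

C_s ≈ 8.52 mg/L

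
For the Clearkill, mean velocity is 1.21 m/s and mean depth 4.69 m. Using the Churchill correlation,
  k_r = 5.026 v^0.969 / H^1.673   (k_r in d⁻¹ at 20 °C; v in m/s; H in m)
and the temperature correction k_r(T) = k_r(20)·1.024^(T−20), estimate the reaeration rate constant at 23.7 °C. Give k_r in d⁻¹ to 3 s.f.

k_r ≈ 0.497 d⁻¹

k_r(20) = 5.026 × 1.21^0.969 / 4.69^1.673 = 5.026 × 1.203 / 13.27 = 0.4556 d⁻¹.
k_r(23.7) = 0.4556 × 1.024^(23.7−20) = 0.4556 × 1.092 = 0.4974 d⁻¹.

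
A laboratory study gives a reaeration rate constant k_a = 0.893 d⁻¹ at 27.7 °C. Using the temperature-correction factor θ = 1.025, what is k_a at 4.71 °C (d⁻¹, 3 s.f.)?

k_a(T₂) = k_a(T₁) · θ^(T₂−T₁) = 0.893 × 1.025^(4.71−27.7)
= 0.893 × 1.025^-23.0 = 0.893 × 0.5668 = 0.5062 d⁻¹.

k_a ≈ 0.506 d⁻¹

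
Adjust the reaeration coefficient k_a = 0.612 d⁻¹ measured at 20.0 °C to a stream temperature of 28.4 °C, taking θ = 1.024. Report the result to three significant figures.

k_a ≈ 0.747 d⁻¹

k_a(T₂) = k_a(T₁) · θ^(T₂−T₁) = 0.612 × 1.024^(28.4−20.0)
= 0.612 × 1.024^8.40 = 0.612 × 1.220 = 0.7469 d⁻¹.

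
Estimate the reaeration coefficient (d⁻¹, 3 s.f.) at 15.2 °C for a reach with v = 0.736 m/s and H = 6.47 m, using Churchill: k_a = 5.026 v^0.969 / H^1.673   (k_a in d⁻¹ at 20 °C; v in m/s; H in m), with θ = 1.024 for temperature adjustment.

k_a ≈ 0.147 d⁻¹

k_a(20) = 5.026 × 0.736^0.969 / 6.47^1.673 = 5.026 × 0.7430 / 22.73 = 0.1643 d⁻¹.
k_a(15.2) = 0.1643 × 1.024^(15.2−20) = 0.1643 × 0.8924 = 0.1466 d⁻¹.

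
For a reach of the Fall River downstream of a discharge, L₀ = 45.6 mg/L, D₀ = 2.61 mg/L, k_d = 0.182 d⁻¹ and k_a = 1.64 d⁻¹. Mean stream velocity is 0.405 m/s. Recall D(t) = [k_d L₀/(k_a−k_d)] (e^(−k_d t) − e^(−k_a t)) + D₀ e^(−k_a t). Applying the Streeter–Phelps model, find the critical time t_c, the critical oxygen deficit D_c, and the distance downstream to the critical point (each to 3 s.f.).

t_c = [1/(k_a−k_d)] ln[(k_a/k_d)(1 − D₀(k_a−k_d)/(k_d L₀))]
= [1/(1.64−0.182)] ln[(1.64/0.182)(1 − 2.61×1.458/(0.182×45.6))]
= (1/1.458) ln[9.011 × 0.5415] = 0.6859 × ln(4.879) = 0.6859 × 1.585 = 1.087 d.
D_c = (k_d/k_a) L₀ e^(−k_d t_c) = (0.182/1.64) × 45.6 × e^(−0.182×1.087) = 0.1110 × 45.6 × 0.8205 = 4.152 mg/L.
x_c = v t_c = 0.405 m/s × 1.087 d × 86400 s/d = 38040 m ≈ 38.0 km.

t_c ≈ 1.09 d; D_c ≈ 4.15 mg/L; x_c ≈ 38.0 km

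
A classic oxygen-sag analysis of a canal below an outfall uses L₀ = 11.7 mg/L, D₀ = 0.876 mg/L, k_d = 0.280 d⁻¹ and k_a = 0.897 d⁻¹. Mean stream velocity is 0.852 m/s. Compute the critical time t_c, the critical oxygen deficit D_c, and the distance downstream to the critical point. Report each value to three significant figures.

At the critical point dD/dt = 0, so k_d L₀ e^(−k_d t) = k_a D. Substituting D(t) from the Streeter–Phelps equation and solving for t gives
t_c = ln[(k_a/k_d)(1 − D₀(k_a−k_d)/(k_d L₀))] / (k_a−k_d).
Here k_a−k_d = 0.6170 d⁻¹ and 1 − D₀(k_a−k_d)/(k_d L₀) = 1 − 0.876×0.6170/(0.280×11.7) = 0.8350, so
t_c = ln(3.204 × 0.8350) / 0.6170 = 0.9840 / 0.6170 = 1.595 d.
D_c = (k_d/k_a) L₀ e^(−k_d t_c) = (0.280/0.897) × 11.7 × e^(−0.280×1.595) = 0.3122 × 11.7 × 0.6398 = 2.337 mg/L.
x_c = v t_c = 0.852 m/s × 1.595 d × 86400 s/d = 117400 m ≈ 117 km.

t_c ≈ 1.59 d; D_c ≈ 2.34 mg/L; x_c ≈ 117 km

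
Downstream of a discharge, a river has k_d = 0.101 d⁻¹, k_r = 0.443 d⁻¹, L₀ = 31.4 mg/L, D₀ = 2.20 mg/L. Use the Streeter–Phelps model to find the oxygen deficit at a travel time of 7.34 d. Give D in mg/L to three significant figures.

k_d L₀/(k_r−k_d) = 0.101×31.4/(0.443−0.101) = 3.171/0.3420 = 9.273 mg/L.
e^(−k_d t) = e^(−0.101×7.340) = 0.4765; e^(−k_r t) = e^(−0.443×7.340) = 0.03871.
D = 9.273 × (0.4765 − 0.03871) + 2.20 × 0.03871 = 4.059 + 0.08517 = 4.145 mg/L.

D ≈ 4.14 mg/L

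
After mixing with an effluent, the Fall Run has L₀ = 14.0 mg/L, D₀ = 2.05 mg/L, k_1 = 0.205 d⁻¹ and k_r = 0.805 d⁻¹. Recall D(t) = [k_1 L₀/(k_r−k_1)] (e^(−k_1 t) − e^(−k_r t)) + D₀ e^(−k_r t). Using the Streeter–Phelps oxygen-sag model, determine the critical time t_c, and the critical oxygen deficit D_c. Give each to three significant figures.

With k_r/k_1 = 3.927 and 1 − D₀(k_r−k_1)/(k_1 L₀) = 0.5714,
t_c = ln(3.927 × 0.5714) / (0.805 − 0.205) = ln(2.244) / 0.6000 = 0.8082/0.6000 = 1.347 d.
L(t_c) = L₀ e^(−k_1 t_c) = 14.0 × 0.7587 = 10.62 mg/L, and at the critical point k_r D_c = k_1 L, so D_c = (0.205/0.805) × 10.62 = 2.705 mg/L.

t_c ≈ 1.35 d; D_c ≈ 2.70 mg/L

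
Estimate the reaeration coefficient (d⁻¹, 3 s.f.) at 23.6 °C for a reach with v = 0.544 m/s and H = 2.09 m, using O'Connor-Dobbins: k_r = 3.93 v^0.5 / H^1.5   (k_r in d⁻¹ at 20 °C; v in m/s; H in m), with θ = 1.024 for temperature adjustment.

k_r ≈ 1.04 d⁻¹

k_r(20) = 3.93 × 0.544^0.5 / 2.09^1.5 = 3.93 × 0.7376 / 3.021 = 0.9593 d⁻¹.
k_r(23.6) = 0.9593 × 1.024^(23.6−20) = 0.9593 × 1.089 = 1.045 d⁻¹.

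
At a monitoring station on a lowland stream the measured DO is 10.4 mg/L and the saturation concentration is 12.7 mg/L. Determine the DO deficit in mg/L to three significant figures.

D = C_s − C = 12.7 − 10.4 = 2.30 mg/L.

D ≈ 2.30 mg/L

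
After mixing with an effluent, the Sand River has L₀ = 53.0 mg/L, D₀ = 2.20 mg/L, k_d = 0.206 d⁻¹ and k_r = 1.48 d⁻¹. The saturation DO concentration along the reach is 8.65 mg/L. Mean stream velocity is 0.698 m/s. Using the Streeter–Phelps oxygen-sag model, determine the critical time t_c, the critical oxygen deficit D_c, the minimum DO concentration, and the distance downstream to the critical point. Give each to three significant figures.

t_c ≈ 1.31 d; D_c ≈ 5.63 mg/L; min DO ≈ 3.02 mg/L; x_c ≈ 79.3 km

t_c = [1/(k_r−k_d)] ln[(k_r/k_d)(1 − D₀(k_r−k_d)/(k_d L₀))]
= [1/(1.48−0.206)] ln[(1.48/0.206)(1 − 2.20×1.274/(0.206×53.0))]
= (1/1.274) ln[7.184 × 0.7433] = 0.7849 × ln(5.340) = 0.7849 × 1.675 = 1.315 d.
D_c = (k_d/k_r) L₀ e^(−k_d t_c) = (0.206/1.48) × 53.0 × e^(−0.206×1.315) = 0.1392 × 53.0 × 0.7627 = 5.627 mg/L.
Minimum DO = C_s − D_c = 8.65 − 5.627 = 3.023 mg/L.
x_c = v t_c = 0.698 m/s × 1.315 d × 86400 s/d = 79300 m ≈ 79.3 km.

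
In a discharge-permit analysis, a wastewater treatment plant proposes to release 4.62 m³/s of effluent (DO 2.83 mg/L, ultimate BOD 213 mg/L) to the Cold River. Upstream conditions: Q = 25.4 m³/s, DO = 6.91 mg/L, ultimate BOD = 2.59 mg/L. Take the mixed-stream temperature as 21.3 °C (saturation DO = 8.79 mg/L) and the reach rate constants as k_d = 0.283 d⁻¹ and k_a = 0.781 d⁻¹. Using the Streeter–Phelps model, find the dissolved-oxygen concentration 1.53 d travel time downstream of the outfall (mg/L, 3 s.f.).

DO ≈ 1.16 mg/L

Mixed DO = (25.4×6.91 + 4.62×2.83)/(25.4+4.62) = 188.6/30.02 = 6.282 mg/L.
Mixed L₀ = (25.4×2.59 + 4.62×213)/(30.02) = 1050/30.02 = 34.97 mg/L.
Initial deficit D₀ = C_s − DO₀ = 8.79 − 6.282 = 2.508 mg/L.
D(1.53) = [0.283×34.97/(0.781−0.283)](e^(−0.283×1.53) − e^(−0.781×1.53)) + 2.508 e^(−0.781×1.53)
= 19.87 × (0.6486 − 0.3027) + 2.508 × 0.3027 = 7.632 mg/L.
DO = 8.79 − 7.632 = 1.158 mg/L.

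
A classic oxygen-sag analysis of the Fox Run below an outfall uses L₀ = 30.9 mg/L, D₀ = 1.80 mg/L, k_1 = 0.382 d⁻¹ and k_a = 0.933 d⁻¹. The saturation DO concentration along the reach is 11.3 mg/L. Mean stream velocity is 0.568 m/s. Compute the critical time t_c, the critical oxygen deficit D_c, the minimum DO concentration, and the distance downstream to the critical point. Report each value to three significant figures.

t_c = [1/(k_a−k_1)] ln[(k_a/k_1)(1 − D₀(k_a−k_1)/(k_1 L₀))]
= [1/(0.933−0.382)] ln[(0.933/0.382)(1 − 1.80×0.5510/(0.382×30.9))]
= (1/0.5510) ln[2.442 × 0.9160] = 1.815 × ln(2.237) = 1.815 × 0.8052 = 1.461 d.
L(t_c) = L₀ e^(−k_1 t_c) = 30.9 × 0.5722 = 17.68 mg/L, and at the critical point k_a D_c = k_1 L, so D_c = (0.382/0.933) × 17.68 = 7.239 mg/L.
Minimum DO = C_s − D_c = 11.3 − 7.239 = 4.061 mg/L.
x_c = v t_c = 0.568 m/s × 1.461 d × 86400 s/d = 71720 m ≈ 71.7 km.

t_c ≈ 1.46 d; D_c ≈ 7.24 mg/L; min DO ≈ 4.06 mg/L; x_c ≈ 71.7 km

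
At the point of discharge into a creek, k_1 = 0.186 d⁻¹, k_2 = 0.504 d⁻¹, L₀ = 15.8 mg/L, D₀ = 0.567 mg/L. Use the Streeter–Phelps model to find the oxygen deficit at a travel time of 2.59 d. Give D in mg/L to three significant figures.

k_1 L₀/(k_2−k_1) = 0.186×15.8/(0.504−0.186) = 2.939/0.3180 = 9.242 mg/L.
e^(−k_1 t) = e^(−0.186×2.590) = 0.6177; e^(−k_2 t) = e^(−0.504×2.590) = 0.2711.
D = 9.242 × (0.6177 − 0.2711) + 0.567 × 0.2711 = 3.203 + 0.1537 = 3.357 mg/L.

D ≈ 3.36 mg/L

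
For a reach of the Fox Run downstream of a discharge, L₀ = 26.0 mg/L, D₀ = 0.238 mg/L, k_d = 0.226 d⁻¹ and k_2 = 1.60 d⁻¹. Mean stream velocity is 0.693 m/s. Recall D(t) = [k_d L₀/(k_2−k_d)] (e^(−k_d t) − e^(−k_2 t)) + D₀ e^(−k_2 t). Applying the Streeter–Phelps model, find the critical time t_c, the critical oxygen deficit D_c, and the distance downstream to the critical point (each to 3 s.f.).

t_c ≈ 1.38 d; D_c ≈ 2.69 mg/L; x_c ≈ 82.8 km

With k_2/k_d = 7.080 and 1 − D₀(k_2−k_d)/(k_d L₀) = 0.9443,
t_c = ln(7.080 × 0.9443) / (1.60 − 0.226) = ln(6.686) / 1.374 = 1.900/1.374 = 1.383 d.
L(t_c) = L₀ e^(−k_d t_c) = 26.0 × 0.7316 = 19.02 mg/L, and at the critical point k_2 D_c = k_d L, so D_c = (0.226/1.60) × 19.02 = 2.687 mg/L.
x_c = v t_c = 0.693 m/s × 1.383 d × 86400 s/d = 82800 m ≈ 82.8 km.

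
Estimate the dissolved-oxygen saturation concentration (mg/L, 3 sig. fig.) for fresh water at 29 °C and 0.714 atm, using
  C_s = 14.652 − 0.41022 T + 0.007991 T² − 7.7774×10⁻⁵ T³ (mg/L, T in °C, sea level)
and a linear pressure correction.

C_s ≈ 5.41 mg/L

At sea level: C_s = 14.652 − 0.41022×29 + 0.007991×29² − 7.7774×10⁻⁵×29³ = 7.579 mg/L.
Pressure correction: C_s' = 7.579 × 0.714 = 5.412 mg/L.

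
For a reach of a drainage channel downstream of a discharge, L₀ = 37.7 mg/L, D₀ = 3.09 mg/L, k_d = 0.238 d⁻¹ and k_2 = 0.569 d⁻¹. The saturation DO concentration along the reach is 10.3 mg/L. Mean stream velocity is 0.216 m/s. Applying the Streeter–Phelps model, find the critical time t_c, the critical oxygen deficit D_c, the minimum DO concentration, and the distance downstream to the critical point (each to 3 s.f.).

t_c = [1/(k_2−k_d)] ln[(k_2/k_d)(1 − D₀(k_2−k_d)/(k_d L₀))]
= [1/(0.569−0.238)] ln[(0.569/0.238)(1 − 3.09×0.3310/(0.238×37.7))]
= (1/0.3310) ln[2.391 × 0.8860] = 3.021 × ln(2.118) = 3.021 × 0.7506 = 2.268 d.
L(t_c) = L₀ e^(−k_d t_c) = 37.7 × 0.5829 = 21.98 mg/L, and at the critical point k_2 D_c = k_d L, so D_c = (0.238/0.569) × 21.98 = 9.192 mg/L.
Minimum DO = C_s − D_c = 10.3 − 9.192 = 1.108 mg/L.
x_c = v t_c = 0.216 m/s × 2.268 d × 86400 s/d = 42320 m ≈ 42.3 km.

t_c ≈ 2.27 d; D_c ≈ 9.19 mg/L; min DO ≈ 1.11 mg/L; x_c ≈ 42.3 km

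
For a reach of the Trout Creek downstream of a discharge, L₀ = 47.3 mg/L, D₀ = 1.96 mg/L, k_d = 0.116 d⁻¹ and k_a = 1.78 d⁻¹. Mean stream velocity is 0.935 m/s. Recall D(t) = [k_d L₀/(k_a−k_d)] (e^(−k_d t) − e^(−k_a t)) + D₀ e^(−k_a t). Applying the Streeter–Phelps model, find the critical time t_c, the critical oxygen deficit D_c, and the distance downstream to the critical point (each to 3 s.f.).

At the critical point dD/dt = 0, so k_d L₀ e^(−k_d t) = k_a D. Substituting D(t) from the Streeter–Phelps equation and solving for t gives
t_c = ln[(k_a/k_d)(1 − D₀(k_a−k_d)/(k_d L₀))] / (k_a−k_d).
Here k_a−k_d = 1.664 d⁻¹ and 1 − D₀(k_a−k_d)/(k_d L₀) = 1 − 1.96×1.664/(0.116×47.3) = 0.4056, so
t_c = ln(15.34 × 0.4056) / 1.664 = 1.828 / 1.664 = 1.099 d.
D_c = (k_d/k_a) L₀ e^(−k_d t_c) = (0.116/1.78) × 47.3 × e^(−0.116×1.099) = 0.06517 × 47.3 × 0.8803 = 2.714 mg/L.
x_c = v t_c = 0.935 m/s × 1.099 d × 86400 s/d = 88760 m ≈ 88.8 km.

t_c ≈ 1.10 d; D_c ≈ 2.71 mg/L; x_c ≈ 88.8 km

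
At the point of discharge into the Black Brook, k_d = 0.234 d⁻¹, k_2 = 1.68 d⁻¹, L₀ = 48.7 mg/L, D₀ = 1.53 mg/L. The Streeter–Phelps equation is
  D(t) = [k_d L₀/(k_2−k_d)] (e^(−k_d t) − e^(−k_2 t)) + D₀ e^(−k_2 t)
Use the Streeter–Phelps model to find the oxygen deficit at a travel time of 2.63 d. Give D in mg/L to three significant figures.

D ≈ 4.18 mg/L

k_d L₀/(k_2−k_d) = 0.234×48.7/(1.68−0.234) = 11.40/1.446 = 7.881 mg/L.
e^(−k_d t) = e^(−0.234×2.630) = 0.5404; e^(−k_2 t) = e^(−1.68×2.630) = 0.01205.
D = 7.881 × (0.5404 − 0.01205) + 1.53 × 0.01205 = 4.164 + 0.01844 = 4.182 mg/L.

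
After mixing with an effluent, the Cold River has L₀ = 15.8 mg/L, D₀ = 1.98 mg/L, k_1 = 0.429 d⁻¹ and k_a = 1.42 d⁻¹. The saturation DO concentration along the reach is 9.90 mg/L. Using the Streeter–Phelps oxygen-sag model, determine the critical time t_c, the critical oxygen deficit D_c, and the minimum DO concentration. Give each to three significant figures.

t_c ≈ 0.863 d; D_c ≈ 3.30 mg/L; min DO ≈ 6.60 mg/L

At the critical point dD/dt = 0, so k_1 L₀ e^(−k_1 t) = k_a D. Substituting D(t) from the Streeter–Phelps equation and solving for t gives
t_c = ln[(k_a/k_1)(1 − D₀(k_a−k_1)/(k_1 L₀))] / (k_a−k_1).
Here k_a−k_1 = 0.9910 d⁻¹ and 1 − D₀(k_a−k_1)/(k_1 L₀) = 1 − 1.98×0.9910/(0.429×15.8) = 0.7105, so
t_c = ln(3.310 × 0.7105) / 0.9910 = 0.8552 / 0.9910 = 0.8630 d.
D_c = (k_1/k_a) L₀ e^(−k_1 t_c) = (0.429/1.42) × 15.8 × e^(−0.429×0.8630) = 0.3021 × 15.8 × 0.6906 = 3.296 mg/L.
Minimum DO = C_s − D_c = 9.90 − 3.296 = 6.604 mg/L.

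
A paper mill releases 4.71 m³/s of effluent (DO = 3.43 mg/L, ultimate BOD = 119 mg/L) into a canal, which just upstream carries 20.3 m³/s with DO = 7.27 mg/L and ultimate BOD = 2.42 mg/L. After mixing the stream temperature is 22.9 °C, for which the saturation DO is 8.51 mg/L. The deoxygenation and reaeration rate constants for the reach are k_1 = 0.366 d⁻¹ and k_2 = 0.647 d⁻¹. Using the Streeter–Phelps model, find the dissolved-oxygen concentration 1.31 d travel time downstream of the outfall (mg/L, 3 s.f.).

Mixed DO = (20.3×7.27 + 4.71×3.43)/(20.3+4.71) = 163.7/25.01 = 6.547 mg/L.
Mixed L₀ = (20.3×2.42 + 4.71×119)/(25.01) = 609.6/25.01 = 24.37 mg/L.
Initial deficit D₀ = C_s − DO₀ = 8.51 − 6.547 = 1.963 mg/L.
D(1.31) = [0.366×24.37/(0.647−0.366)](e^(−0.366×1.31) − e^(−0.647×1.31)) + 1.963 e^(−0.647×1.31)
= 31.75 × (0.6191 − 0.4285) + 1.963 × 0.4285 = 6.894 mg/L.
DO = 8.51 − 6.894 = 1.616 mg/L.

DO ≈ 1.62 mg/L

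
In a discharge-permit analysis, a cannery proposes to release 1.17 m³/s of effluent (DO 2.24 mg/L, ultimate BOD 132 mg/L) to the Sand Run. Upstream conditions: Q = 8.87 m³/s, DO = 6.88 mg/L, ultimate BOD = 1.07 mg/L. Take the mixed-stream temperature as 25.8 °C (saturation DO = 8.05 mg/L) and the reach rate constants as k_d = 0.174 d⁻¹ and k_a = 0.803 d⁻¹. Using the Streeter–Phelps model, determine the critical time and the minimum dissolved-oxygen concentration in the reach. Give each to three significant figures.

Mixed DO = (8.87×6.88 + 1.17×2.24)/(8.87+1.17) = 63.65/10.04 = 6.339 mg/L.
Mixed L₀ = (8.87×1.07 + 1.17×132)/(10.04) = 163.9/10.04 = 16.33 mg/L.
Initial deficit D₀ = C_s − DO₀ = 8.05 − 6.339 = 1.711 mg/L.
t_c = (1/0.6290) ln[(0.803/0.174)(1 − 1.711×0.6290/(0.174×16.33))] = 1.590 × ln(2.867) = 1.675 d.
D_c = (0.174/0.803) × 16.33 × e^(−0.174×1.675) = 0.2167 × 16.33 × 0.7472 = 2.644 mg/L.
Minimum DO = 8.05 − 2.644 = 5.406 mg/L.

t_c ≈ 1.67 d; minimum DO ≈ 5.41 mg/L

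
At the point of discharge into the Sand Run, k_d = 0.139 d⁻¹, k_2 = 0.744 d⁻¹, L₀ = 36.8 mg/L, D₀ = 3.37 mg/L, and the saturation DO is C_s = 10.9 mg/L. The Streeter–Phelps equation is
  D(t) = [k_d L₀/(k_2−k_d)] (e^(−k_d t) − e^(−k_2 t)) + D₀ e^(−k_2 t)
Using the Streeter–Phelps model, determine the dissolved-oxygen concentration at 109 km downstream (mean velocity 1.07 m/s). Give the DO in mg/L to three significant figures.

DO ≈ 5.84 mg/L

Travel time t = x/v = 109 km / (1.07 m/s) = 109000 m / 1.07 m/s = 101900 s = 1.179 d.
k_d L₀/(k_2−k_d) = 0.139×36.8/(0.744−0.139) = 5.115/0.6050 = 8.455 mg/L.
e^(−k_d t) = e^(−0.139×1.179) = 0.8488; e^(−k_2 t) = e^(−0.744×1.179) = 0.4159.
D = 8.455 × (0.8488 − 0.4159) + 3.37 × 0.4159 = 3.660 + 1.402 = 5.062 mg/L.
DO = C_s − D = 10.9 − 5.062 = 5.838 mg/L.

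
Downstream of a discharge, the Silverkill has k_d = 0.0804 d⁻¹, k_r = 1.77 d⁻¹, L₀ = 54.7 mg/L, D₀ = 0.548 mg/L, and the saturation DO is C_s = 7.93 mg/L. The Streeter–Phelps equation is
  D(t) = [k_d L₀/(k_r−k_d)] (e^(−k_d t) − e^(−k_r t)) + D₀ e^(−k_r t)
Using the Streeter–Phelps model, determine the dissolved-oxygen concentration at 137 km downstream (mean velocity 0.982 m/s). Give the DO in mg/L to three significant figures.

DO ≈ 5.76 mg/L

Travel time t = x/v = 137 km / (0.982 m/s) = 137000 m / 0.982 m/s = 139500 s = 1.615 d.
k_d L₀/(k_r−k_d) = 0.0804×54.7/(1.77−0.0804) = 4.398/1.690 = 2.603 mg/L.
e^(−k_d t) = e^(−0.0804×1.615) = 0.8783; e^(−k_r t) = e^(−1.77×1.615) = 0.05738.
D = 2.603 × (0.8783 − 0.05738) + 0.548 × 0.05738 = 2.137 + 0.03144 = 2.168 mg/L.
DO = C_s − D = 7.93 − 2.168 = 5.762 mg/L.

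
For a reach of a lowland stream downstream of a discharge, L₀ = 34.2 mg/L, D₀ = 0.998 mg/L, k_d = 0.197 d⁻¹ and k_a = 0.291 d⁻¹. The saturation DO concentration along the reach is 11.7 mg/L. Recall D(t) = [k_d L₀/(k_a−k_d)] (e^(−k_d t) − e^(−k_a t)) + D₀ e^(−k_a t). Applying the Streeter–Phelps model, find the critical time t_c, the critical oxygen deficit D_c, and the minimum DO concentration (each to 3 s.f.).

t_c ≈ 4.00 d; D_c ≈ 10.5 mg/L; min DO ≈ 1.17 mg/L

With k_a/k_d = 1.477 and 1 − D₀(k_a−k_d)/(k_d L₀) = 0.9861,
t_c = ln(1.477 × 0.9861) / (0.291 − 0.197) = ln(1.457) / 0.09400 = 0.3761/0.09400 = 4.001 d.
D_c = (k_d/k_a) L₀ e^(−k_d t_c) = (0.197/0.291) × 34.2 × e^(−0.197×4.001) = 0.6770 × 34.2 × 0.4547 = 10.53 mg/L.
Minimum DO = C_s − D_c = 11.7 − 10.53 = 1.173 mg/L.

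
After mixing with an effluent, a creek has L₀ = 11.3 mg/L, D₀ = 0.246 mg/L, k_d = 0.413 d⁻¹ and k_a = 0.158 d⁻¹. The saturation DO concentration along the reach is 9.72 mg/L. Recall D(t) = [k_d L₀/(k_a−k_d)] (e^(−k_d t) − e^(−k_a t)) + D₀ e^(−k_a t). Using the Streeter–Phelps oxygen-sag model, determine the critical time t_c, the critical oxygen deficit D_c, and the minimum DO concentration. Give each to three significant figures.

t_c ≈ 3.72 d; D_c ≈ 6.37 mg/L; min DO ≈ 3.35 mg/L

t_c = [1/(k_a−k_d)] ln[(k_a/k_d)(1 − D₀(k_a−k_d)/(k_d L₀))]
= [1/(0.158−0.413)] ln[(0.158/0.413)(1 − 0.246×-0.2550/(0.413×11.3))]
= (1/-0.2550) ln[0.3826 × 1.013] = -3.922 × ln(0.3877) = -3.922 × -0.9475 = 3.716 d.
D_c = (k_d/k_a) L₀ e^(−k_d t_c) = (0.413/0.158) × 11.3 × e^(−0.413×3.716) = 2.614 × 11.3 × 0.2155 = 6.367 mg/L.
Minimum DO = C_s − D_c = 9.72 − 6.367 = 3.353 mg/L.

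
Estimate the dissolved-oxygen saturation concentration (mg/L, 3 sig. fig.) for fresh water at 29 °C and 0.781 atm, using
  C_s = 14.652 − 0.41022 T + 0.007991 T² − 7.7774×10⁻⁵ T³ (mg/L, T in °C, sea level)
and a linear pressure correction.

C_s ≈ 5.92 mg/L

At sea level: C_s = 14.652 − 0.41022×29 + 0.007991×29² − 7.7774×10⁻⁵×29³ = 7.579 mg/L.
Pressure correction: C_s' = 7.579 × 0.781 = 5.919 mg/L.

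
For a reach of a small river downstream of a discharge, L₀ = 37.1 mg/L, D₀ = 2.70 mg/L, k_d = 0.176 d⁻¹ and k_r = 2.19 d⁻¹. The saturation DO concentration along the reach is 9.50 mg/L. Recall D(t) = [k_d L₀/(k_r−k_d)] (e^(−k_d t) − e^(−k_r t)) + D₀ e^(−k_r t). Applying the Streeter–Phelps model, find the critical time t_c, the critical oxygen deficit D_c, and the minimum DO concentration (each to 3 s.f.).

At the critical point dD/dt = 0, so k_d L₀ e^(−k_d t) = k_r D. Substituting D(t) from the Streeter–Phelps equation and solving for t gives
t_c = ln[(k_r/k_d)(1 − D₀(k_r−k_d)/(k_d L₀))] / (k_r−k_d).
Here k_r−k_d = 2.014 d⁻¹ and 1 − D₀(k_r−k_d)/(k_d L₀) = 1 − 2.70×2.014/(0.176×37.1) = 0.1672, so
t_c = ln(12.44 × 0.1672) / 2.014 = 0.7327 / 2.014 = 0.3638 d.
D_c = (k_d/k_r) L₀ e^(−k_d t_c) = (0.176/2.19) × 37.1 × e^(−0.176×0.3638) = 0.08037 × 37.1 × 0.9380 = 2.797 mg/L.
Minimum DO = C_s − D_c = 9.50 − 2.797 = 6.703 mg/L.

t_c ≈ 0.364 d; D_c ≈ 2.80 mg/L; min DO ≈ 6.70 mg/L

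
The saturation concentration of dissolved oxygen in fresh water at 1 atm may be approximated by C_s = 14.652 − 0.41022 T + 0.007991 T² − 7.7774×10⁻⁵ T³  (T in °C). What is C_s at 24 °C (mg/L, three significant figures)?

C_s = 14.652 − 0.41022×24 + 0.007991×24² − 7.7774×10⁻⁵×24³ = 8.334 mg/L.

C_s ≈ 8.33 mg/L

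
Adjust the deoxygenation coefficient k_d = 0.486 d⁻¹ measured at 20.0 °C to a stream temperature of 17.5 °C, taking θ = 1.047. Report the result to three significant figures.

k_d(T₂) = k_d(T₁) · θ^(T₂−T₁) = 0.486 × 1.047^(17.5−20.0)
= 0.486 × 1.047^-2.50 = 0.486 × 0.8915 = 0.4333 d⁻¹.

k_d ≈ 0.433 d⁻¹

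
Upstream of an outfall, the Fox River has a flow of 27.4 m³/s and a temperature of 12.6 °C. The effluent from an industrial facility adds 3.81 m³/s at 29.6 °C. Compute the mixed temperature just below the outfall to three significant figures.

Flow-weighted mixing: C = (Q_r C_r + Q_w C_w)/(Q_r + Q_w)
= (27.4×12.6 + 3.81×29.6)/(27.4 + 3.81) = 458.0/31.21 = 14.68 °C.

14.7 °C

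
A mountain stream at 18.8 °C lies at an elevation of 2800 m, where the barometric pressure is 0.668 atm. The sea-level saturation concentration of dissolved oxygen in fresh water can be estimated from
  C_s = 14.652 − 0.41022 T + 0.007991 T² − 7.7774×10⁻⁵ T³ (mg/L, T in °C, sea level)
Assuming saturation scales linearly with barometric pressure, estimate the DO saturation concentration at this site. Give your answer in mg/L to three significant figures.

C_s ≈ 6.18 mg/L

At sea level: C_s = 14.652 − 0.41022×18.8 + 0.007991×18.8² − 7.7774×10⁻⁵×18.8³ = 9.247 mg/L.
Pressure correction: C_s' = 9.247 × 0.668 = 6.177 mg/L.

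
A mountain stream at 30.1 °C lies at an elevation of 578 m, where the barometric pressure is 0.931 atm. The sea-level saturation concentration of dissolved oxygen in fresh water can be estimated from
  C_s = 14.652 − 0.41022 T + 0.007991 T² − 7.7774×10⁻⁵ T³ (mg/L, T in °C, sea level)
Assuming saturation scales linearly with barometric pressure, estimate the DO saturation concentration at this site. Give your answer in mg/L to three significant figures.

At sea level: C_s = 14.652 − 0.41022×30.1 + 0.007991×30.1² − 7.7774×10⁻⁵×30.1³ = 7.423 mg/L.
Pressure correction: C_s' = 7.423 × 0.931 = 6.911 mg/L.

C_s ≈ 6.91 mg/L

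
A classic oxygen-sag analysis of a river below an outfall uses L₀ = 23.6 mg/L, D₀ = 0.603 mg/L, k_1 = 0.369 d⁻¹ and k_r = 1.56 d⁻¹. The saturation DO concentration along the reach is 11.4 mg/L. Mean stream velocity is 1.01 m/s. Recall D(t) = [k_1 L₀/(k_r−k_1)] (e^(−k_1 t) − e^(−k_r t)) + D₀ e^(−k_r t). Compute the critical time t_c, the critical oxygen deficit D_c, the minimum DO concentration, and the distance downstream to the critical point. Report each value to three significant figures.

With k_r/k_1 = 4.228 and 1 − D₀(k_r−k_1)/(k_1 L₀) = 0.9175,
t_c = ln(4.228 × 0.9175) / (1.56 − 0.369) = ln(3.879) / 1.191 = 1.356/1.191 = 1.138 d.
L(t_c) = L₀ e^(−k_1 t_c) = 23.6 × 0.6571 = 15.51 mg/L, and at the critical point k_r D_c = k_1 L, so D_c = (0.369/1.56) × 15.51 = 3.668 mg/L.
Minimum DO = C_s − D_c = 11.4 − 3.668 = 7.732 mg/L.
x_c = v t_c = 1.01 m/s × 1.138 d × 86400 s/d = 99320 m ≈ 99.3 km.

t_c ≈ 1.14 d; D_c ≈ 3.67 mg/L; min DO ≈ 7.73 mg/L; x_c ≈ 99.3 km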